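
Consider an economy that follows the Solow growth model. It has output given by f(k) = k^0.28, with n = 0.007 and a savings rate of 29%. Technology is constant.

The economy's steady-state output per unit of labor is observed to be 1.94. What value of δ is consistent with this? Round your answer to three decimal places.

In steady state, investment equals break-even investment: s·k^α = (n + δ)·k.
Since y* = [s/(n + δ)]^(α/(1−α)), we have s/(n + δ) = (y*)^((1−α)/α) = 1.94^2.5714 = 5.4961.
Therefore n + δ = s / 5.4961 = 0.29 / 5.4961 = 0.0528, so δ = 0.0528 − 0.007 = 0.0458.

δ ≈ 0.046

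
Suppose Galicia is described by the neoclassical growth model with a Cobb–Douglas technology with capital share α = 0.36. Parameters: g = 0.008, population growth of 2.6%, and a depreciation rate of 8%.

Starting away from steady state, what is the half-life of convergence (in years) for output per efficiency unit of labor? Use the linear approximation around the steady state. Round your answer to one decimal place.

Near the steady state the convergence rate is λ = (1 − α)(n + g + δ).
λ = (1 − 0.36) × 0.114 = 0.64 × 0.114 = 0.07296
Half-life = ln 2 / λ = 0.6931 / 0.07296 ≈ 9.50 years

half-life ≈ 9.5 years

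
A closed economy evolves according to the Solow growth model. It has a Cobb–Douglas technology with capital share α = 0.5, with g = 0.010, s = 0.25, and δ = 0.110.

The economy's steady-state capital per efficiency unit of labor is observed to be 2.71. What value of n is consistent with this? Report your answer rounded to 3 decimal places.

In steady state, investment equals break-even investment: s·k^α = (n + g + δ)·k.
So s / (n + g + δ) = (k*)^(1−α) = 2.71^0.5 = 1.6462.
Therefore n + g + δ = s / 1.6462 = 0.25 / 1.6462 = 0.1519, so n = 0.1519 − 0.120 = 0.0319.

n ≈ 0.032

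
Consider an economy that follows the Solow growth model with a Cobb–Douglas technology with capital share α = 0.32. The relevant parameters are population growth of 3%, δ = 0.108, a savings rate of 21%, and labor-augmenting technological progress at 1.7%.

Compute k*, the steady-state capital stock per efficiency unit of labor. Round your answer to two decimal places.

In steady state, investment equals break-even investment: s·k^α = (n + g + δ)·k.
Dividing both sides by k: k^(1−α) = s / (n + g + δ).
k^0.68 = 0.21 / (0.030 + 0.017 + 0.108) = 0.21 / 0.155 = 1.3548
k* = 1.3548^(1/0.68) ≈ 1.5629

k* = 1.56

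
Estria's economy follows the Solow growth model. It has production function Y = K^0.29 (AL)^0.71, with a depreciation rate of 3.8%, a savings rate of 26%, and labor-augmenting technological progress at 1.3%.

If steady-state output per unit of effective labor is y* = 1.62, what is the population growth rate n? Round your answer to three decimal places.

n ≈ 0.029

Steady state requires s·f(k) = (n + g + δ)·k, i.e. s·k^α = (n + g + δ)·k.
Since y* = [s/(n + g + δ)]^(α/(1−α)), we have s/(n + g + δ) = (y*)^((1−α)/α) = 1.62^2.4483 = 3.2580.
Therefore n + g + δ = s / 3.2580 = 0.26 / 3.2580 = 0.0798, so n = 0.0798 − 0.051 = 0.0288.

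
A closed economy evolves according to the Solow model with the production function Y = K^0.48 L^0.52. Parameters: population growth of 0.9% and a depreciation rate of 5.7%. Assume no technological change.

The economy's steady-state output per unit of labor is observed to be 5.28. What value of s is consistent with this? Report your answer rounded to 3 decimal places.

At the steady state, Δk = 0, so s·k^α = (n + δ)·k.
Since y* = [s/(n + δ)]^(α/(1−α)), we have s/(n + δ) = (y*)^((1−α)/α) = 5.28^1.0833 = 6.0650.
Therefore s = 6.0650 × (n + δ) = 6.0650 × 0.066 = 0.4003.

s ≈ 0.400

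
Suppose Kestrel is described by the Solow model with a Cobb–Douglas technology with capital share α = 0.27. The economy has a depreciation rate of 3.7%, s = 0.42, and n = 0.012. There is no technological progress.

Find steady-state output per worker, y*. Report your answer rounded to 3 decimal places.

At the steady state, Δk = 0, so s·k^α = (n + δ)·k.
Dividing both sides by k: k^(1−α) = s / (n + δ).
k^0.73 = 0.42 / (0.012 + 0.037) = 0.42 / 0.049 = 8.5714
k* = 8.5714^(1/0.73) ≈ 18.9737
y* = (k*)^α = 18.9737^0.27 ≈ 2.2136

y* ≈ 2.214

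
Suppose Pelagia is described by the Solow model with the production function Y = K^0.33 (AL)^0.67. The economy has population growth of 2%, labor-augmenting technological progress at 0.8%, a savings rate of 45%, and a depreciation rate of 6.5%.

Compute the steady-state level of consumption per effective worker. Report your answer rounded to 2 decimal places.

In steady state, investment equals break-even investment: s·k^α = (n + g + δ)·k.
Dividing both sides by k: k^(1−α) = s / (n + g + δ).
k^0.67 = 0.45 / (0.020 + 0.008 + 0.065) = 0.45 / 0.093 = 4.8387
k* = 4.8387^(1/0.67) ≈ 10.5192
y* = (k*)^α = 10.5192^0.33 ≈ 2.1740
c* = (1 − s)·y* = (1 − 0.45) × 2.1740 ≈ 1.1957

c* = 1.20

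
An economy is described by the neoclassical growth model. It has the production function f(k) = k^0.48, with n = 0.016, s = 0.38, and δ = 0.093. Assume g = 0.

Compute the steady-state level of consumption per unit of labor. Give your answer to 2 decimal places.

c* ≈ 1.96

At the steady state, Δk = 0, so s·k^α = (n + δ)·k.
Rearranging, k^(1−α) = s / (n + δ).
k^0.52 = 0.38 / (0.016 + 0.093) = 0.38 / 0.109 = 3.4862
k* = 3.4862^(1/0.52) ≈ 11.0404
y* = (k*)^α = 11.0404^0.48 ≈ 3.1669
c* = (1 − s)·y* = (1 − 0.38) × 3.1669 ≈ 1.9635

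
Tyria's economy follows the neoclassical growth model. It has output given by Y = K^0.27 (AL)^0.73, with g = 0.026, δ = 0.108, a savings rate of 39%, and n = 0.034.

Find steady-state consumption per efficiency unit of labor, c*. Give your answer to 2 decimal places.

c* = 0.83

At the steady state, Δk = 0, so s·k^α = (n + g + δ)·k.
Rearranging, k^(1−α) = s / (n + g + δ).
k^0.73 = 0.39 / (0.034 + 0.026 + 0.108) = 0.39 / 0.168 = 2.3214
k* = 2.3214^(1/0.73) ≈ 3.1698
y* = (k*)^α = 3.1698^0.27 ≈ 1.3655
c* = (1 − s)·y* = (1 − 0.39) × 1.3655 ≈ 0.8330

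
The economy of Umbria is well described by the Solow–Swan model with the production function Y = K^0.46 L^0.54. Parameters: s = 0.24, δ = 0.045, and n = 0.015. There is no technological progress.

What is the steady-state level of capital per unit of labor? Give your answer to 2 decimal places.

k* = 13.03

Steady state requires s·f(k) = (n + δ)·k, i.e. s·k^α = (n + δ)·k.
Rearranging, k^(1−α) = s / (n + δ).
k^0.54 = 0.24 / (0.015 + 0.045) = 0.24 / 0.060 = 4.0000
k* = 4.0000^(1/0.54) ≈ 13.0294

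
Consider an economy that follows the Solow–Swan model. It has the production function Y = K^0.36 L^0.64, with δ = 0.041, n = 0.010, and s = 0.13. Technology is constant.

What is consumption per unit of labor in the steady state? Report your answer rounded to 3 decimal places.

c* ≈ 1.473

At the steady state, Δk = 0, so s·k^α = (n + δ)·k.
Dividing both sides by k: k^(1−α) = s / (n + δ).
k^0.64 = 0.13 / (0.010 + 0.041) = 0.13 / 0.051 = 2.5490
k* = 2.5490^(1/0.64) ≈ 4.3147
y* = (k*)^α = 4.3147^0.36 ≈ 1.6927
c* = (1 − s)·y* = (1 − 0.13) × 1.6927 ≈ 1.4726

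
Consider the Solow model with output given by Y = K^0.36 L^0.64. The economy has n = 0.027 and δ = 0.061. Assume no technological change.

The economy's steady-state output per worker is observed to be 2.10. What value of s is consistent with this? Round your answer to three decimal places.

Steady state requires s·f(k) = (n + δ)·k, i.e. s·k^α = (n + δ)·k.
Since y* = [s/(n + δ)]^(α/(1−α)), we have s/(n + δ) = (y*)^((1−α)/α) = 2.10^1.7778 = 3.7397.
Therefore s = 3.7397 × (n + δ) = 3.7397 × 0.088 = 0.3291.

s ≈ 0.329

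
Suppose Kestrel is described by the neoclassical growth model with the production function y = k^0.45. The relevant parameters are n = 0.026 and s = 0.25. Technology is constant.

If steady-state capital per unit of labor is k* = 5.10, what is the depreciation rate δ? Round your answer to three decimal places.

δ ≈ 0.076

Steady state requires s·f(k) = (n + δ)·k, i.e. s·k^α = (n + δ)·k.
So s / (n + δ) = (k*)^(1−α) = 5.10^0.55 = 2.4500.
Therefore n + δ = s / 2.4500 = 0.25 / 2.4500 = 0.1020, so δ = 0.1020 − 0.026 = 0.0760.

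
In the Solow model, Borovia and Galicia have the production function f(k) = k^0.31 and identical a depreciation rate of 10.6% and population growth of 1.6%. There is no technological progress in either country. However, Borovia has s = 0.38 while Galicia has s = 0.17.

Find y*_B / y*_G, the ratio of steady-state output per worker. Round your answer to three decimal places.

Steady-state y* = [s/(n + δ)]^(α/(1−α)), so the ratio is [ (s_B/(n + δ)_B) / (s_G/(n + δ)_G) ]^0.4493.
s_B/(n + δ)_B = 0.38/0.122 = 3.1148; s_G/(n + δ)_G = 0.17/0.122 = 1.3934.
Ratio = (3.1148/1.3934)^0.4493 = 2.2354^0.4493 ≈ 1.4354

y*_B / y*_G ≈ 1.435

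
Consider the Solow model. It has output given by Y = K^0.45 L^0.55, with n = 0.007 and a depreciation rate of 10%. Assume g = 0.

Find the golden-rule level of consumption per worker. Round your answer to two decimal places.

c_gold ≈ 1.78

At the golden rule, f'(k) = n + δ, so α·k^(α−1) = n + δ and k_gold = (α/(n + δ))^(1/(1−α)).
k_gold = (0.45/0.107)^(1/0.55) = 4.2056^1.8182 ≈ 13.6221
c_gold = f(k_gold) − (n + δ)·k_gold = 3.2390 − 0.107×13.6221 ≈ 1.7814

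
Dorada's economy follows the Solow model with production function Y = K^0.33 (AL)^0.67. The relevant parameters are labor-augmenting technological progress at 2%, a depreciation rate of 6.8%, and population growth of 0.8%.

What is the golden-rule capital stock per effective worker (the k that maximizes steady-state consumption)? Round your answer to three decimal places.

The golden rule sets f'(k) = n + g + δ, i.e. α·k^(α−1) = n + g + δ.
So k^(1−α) = α / (n + g + δ) = 0.33 / 0.096 = 3.4375.
k_gold = 3.4375^(1/0.67) ≈ 6.3148

k_gold ≈ 6.315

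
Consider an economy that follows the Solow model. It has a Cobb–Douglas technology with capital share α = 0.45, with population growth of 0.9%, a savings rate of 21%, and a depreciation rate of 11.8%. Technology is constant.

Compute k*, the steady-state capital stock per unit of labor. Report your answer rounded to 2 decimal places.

At the steady state, Δk = 0, so s·k^α = (n + δ)·k.
Dividing both sides by k: k^(1−α) = s / (n + δ).
k^0.55 = 0.21 / (0.009 + 0.118) = 0.21 / 0.127 = 1.6535
k* = 1.6535^(1/0.55) ≈ 2.4952

k* ≈ 2.50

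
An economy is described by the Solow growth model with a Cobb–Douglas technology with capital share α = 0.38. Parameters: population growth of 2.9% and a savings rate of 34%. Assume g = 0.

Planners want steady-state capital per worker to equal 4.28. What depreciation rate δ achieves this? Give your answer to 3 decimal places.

Steady state requires s·f(k) = (n + δ)·k, i.e. s·k^α = (n + δ)·k.
So s / (n + δ) = (k*)^(1−α) = 4.28^0.62 = 2.4632.
Therefore n + δ = s / 2.4632 = 0.34 / 2.4632 = 0.1380, so δ = 0.1380 − 0.029 = 0.1090.

δ ≈ 0.109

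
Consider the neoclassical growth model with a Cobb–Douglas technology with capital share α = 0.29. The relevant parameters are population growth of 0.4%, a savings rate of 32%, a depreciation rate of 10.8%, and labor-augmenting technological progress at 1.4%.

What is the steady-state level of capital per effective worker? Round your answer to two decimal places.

k* ≈ 3.72

Steady state requires s·f(k) = (n + g + δ)·k, i.e. s·k^α = (n + g + δ)·k.
Rearranging, k^(1−α) = s / (n + g + δ).
k^0.71 = 0.32 / (0.004 + 0.014 + 0.108) = 0.32 / 0.126 = 2.5397
k* = 2.5397^(1/0.71) ≈ 3.7163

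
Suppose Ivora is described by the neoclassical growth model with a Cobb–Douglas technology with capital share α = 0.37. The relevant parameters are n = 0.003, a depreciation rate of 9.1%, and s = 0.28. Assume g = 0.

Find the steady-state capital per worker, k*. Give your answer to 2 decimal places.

k* ≈ 5.65

At the steady state, Δk = 0, so s·k^α = (n + δ)·k.
Dividing both sides by k: k^(1−α) = s / (n + δ).
k^0.63 = 0.28 / (0.003 + 0.091) = 0.28 / 0.094 = 2.9787
k* = 2.9787^(1/0.63) ≈ 5.6549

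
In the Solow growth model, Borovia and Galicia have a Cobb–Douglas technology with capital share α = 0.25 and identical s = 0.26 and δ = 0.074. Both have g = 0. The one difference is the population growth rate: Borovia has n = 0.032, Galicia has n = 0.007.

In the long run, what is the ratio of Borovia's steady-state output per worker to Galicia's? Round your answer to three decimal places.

Steady-state y* = [s/(n + δ)]^(α/(1−α)), so the ratio is [ (s_B/(n + δ)_B) / (s_G/(n + δ)_G) ]^0.3333.
s_B/(n + δ)_B = 0.26/0.106 = 2.4528; s_G/(n + δ)_G = 0.26/0.081 = 3.2099.
Ratio = (2.4528/3.2099)^0.3333 = 0.7641^0.3333 ≈ 0.9142

ratio ≈ 0.914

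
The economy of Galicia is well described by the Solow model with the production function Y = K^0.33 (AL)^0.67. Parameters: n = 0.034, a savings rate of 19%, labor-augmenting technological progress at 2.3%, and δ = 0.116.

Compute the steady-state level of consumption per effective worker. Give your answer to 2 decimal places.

In steady state, investment equals break-even investment: s·k^α = (n + g + δ)·k.
Rearranging, k^(1−α) = s / (n + g + δ).
k^0.67 = 0.19 / (0.034 + 0.023 + 0.116) = 0.19 / 0.173 = 1.0983
k* = 1.0983^(1/0.67) ≈ 1.1502
y* = (k*)^α = 1.1502^0.33 ≈ 1.0473
c* = (1 − s)·y* = (1 − 0.19) × 1.0473 ≈ 0.8483

c* ≈ 0.85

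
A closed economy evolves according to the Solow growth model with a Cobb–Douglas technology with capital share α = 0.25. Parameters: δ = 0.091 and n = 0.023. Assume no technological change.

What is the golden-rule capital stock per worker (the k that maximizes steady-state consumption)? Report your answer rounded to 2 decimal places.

The golden rule sets f'(k) = n + δ, i.e. α·k^(α−1) = n + δ.
So k^(1−α) = α / (n + δ) = 0.25 / 0.114 = 2.1930.
k_gold = 2.1930^(1/0.75) ≈ 2.8492

k_gold ≈ 2.85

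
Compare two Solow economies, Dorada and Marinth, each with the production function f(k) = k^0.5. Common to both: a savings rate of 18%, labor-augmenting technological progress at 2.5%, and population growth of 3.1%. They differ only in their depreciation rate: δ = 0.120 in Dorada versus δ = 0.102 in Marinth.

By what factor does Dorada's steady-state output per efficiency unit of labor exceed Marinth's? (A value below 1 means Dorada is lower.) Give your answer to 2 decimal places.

ratio ≈ 0.90

Steady-state y* = [s/(n + g + δ)]^(α/(1−α)), so the ratio is [ (s_D/(n + g + δ)_D) / (s_M/(n + g + δ)_M) ]^1.
s_D/(n + g + δ)_D = 0.18/0.176 = 1.0227; s_M/(n + g + δ)_M = 0.18/0.158 = 1.1392.
Ratio = (1.0227/1.1392)^1 = 0.8977^1 ≈ 0.8977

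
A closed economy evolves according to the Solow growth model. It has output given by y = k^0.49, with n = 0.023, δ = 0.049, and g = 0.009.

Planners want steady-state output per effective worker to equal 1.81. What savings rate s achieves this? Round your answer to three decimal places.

s ≈ 0.150

At the steady state, Δk = 0, so s·k^α = (n + g + δ)·k.
Since y* = [s/(n + g + δ)]^(α/(1−α)), we have s/(n + g + δ) = (y*)^((1−α)/α) = 1.81^1.0408 = 1.8544.
Therefore s = 1.8544 × (n + g + δ) = 1.8544 × 0.081 = 0.1502.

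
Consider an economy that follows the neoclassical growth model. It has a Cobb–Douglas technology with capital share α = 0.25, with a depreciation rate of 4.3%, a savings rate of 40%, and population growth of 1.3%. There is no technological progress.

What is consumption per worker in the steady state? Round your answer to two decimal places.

c* ≈ 1.16

Steady state requires s·f(k) = (n + δ)·k, i.e. s·k^α = (n + δ)·k.
Dividing both sides by k: k^(1−α) = s / (n + δ).
k^0.75 = 0.40 / (0.013 + 0.043) = 0.40 / 0.056 = 7.1429
k* = 7.1429^(1/0.75) ≈ 13.7562
y* = (k*)^α = 13.7562^0.25 ≈ 1.9259
c* = (1 − s)·y* = (1 − 0.40) × 1.9259 ≈ 1.1555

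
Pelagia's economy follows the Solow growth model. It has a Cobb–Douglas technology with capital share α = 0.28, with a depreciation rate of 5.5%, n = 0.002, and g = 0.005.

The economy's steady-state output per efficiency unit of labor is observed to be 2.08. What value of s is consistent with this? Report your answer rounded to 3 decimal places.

In steady state, investment equals break-even investment: s·k^α = (n + g + δ)·k.
Since y* = [s/(n + g + δ)]^(α/(1−α)), we have s/(n + g + δ) = (y*)^((1−α)/α) = 2.08^2.5714 = 6.5746.
Therefore s = 6.5746 × (n + g + δ) = 6.5746 × 0.062 = 0.4076.

s ≈ 0.408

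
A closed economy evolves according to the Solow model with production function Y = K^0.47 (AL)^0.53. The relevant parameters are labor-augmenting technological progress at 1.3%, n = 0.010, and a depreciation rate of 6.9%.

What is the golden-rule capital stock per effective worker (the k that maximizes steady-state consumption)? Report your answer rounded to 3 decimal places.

The golden rule sets f'(k) = n + g + δ, i.e. α·k^(α−1) = n + g + δ.
So k^(1−α) = α / (n + g + δ) = 0.47 / 0.092 = 5.1087.
k_gold = 5.1087^(1/0.53) ≈ 21.6988

k_gold ≈ 21.699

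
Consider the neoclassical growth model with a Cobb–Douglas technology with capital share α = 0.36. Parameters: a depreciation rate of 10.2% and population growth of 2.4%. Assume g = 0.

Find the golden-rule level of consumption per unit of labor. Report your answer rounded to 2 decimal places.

At the golden rule, f'(k) = n + δ, so α·k^(α−1) = n + δ and k_gold = (α/(n + δ))^(1/(1−α)).
k_gold = (0.36/0.126)^(1/0.64) = 2.8571^1.5625 ≈ 5.1568
c_gold = f(k_gold) − (n + δ)·k_gold = 1.8049 − 0.126×5.1568 ≈ 1.1551

c_gold ≈ 1.16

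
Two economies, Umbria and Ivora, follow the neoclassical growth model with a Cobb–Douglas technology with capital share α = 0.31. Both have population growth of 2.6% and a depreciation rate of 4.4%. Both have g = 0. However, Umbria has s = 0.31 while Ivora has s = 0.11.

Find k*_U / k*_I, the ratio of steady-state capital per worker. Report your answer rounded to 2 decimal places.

k*_U / k*_I ≈ 4.49

Steady-state k* = [s/(n + δ)]^(1/(1−α)), so the ratio is [ (s_U/(n + δ)_U) / (s_I/(n + δ)_I) ]^1.4493.
s_U/(n + δ)_U = 0.31/0.070 = 4.4286; s_I/(n + δ)_I = 0.11/0.070 = 1.5714.
Ratio = (4.4286/1.5714)^1.4493 = 2.8183^1.4493 ≈ 4.4892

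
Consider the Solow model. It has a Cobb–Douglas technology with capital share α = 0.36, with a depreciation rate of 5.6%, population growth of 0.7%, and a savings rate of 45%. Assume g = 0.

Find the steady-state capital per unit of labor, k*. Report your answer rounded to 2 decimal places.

k* ≈ 21.59

In steady state, investment equals break-even investment: s·k^α = (n + δ)·k.
Rearranging, k^(1−α) = s / (n + δ).
k^0.64 = 0.45 / (0.007 + 0.056) = 0.45 / 0.063 = 7.1429
k* = 7.1429^(1/0.64) ≈ 21.5863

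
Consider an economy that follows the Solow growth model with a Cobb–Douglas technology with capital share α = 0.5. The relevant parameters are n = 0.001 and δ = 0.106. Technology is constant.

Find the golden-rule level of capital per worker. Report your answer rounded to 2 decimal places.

k_gold ≈ 21.84

The golden rule sets f'(k) = n + δ, i.e. α·k^(α−1) = n + δ.
So k^(1−α) = α / (n + δ) = 0.5 / 0.107 = 4.6729.
k_gold = 4.6729^(1/0.5) ≈ 21.8360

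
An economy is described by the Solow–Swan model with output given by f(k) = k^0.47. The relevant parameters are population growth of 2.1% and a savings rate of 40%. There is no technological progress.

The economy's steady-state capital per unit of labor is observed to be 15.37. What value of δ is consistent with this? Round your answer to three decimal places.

Steady state requires s·f(k) = (n + δ)·k, i.e. s·k^α = (n + δ)·k.
So s / (n + δ) = (k*)^(1−α) = 15.37^0.53 = 4.2554.
Therefore n + δ = s / 4.2554 = 0.40 / 4.2554 = 0.0940, so δ = 0.0940 − 0.021 = 0.0730.

δ ≈ 0.073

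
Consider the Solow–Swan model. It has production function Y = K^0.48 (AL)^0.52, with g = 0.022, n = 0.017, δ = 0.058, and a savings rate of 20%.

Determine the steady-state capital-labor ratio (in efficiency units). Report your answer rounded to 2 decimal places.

k* ≈ 4.02

Steady state requires s·f(k) = (n + g + δ)·k, i.e. s·k^α = (n + g + δ)·k.
Rearranging, k^(1−α) = s / (n + g + δ).
k^0.52 = 0.20 / (0.017 + 0.022 + 0.058) = 0.20 / 0.097 = 2.0619
k* = 2.0619^(1/0.52) ≈ 4.0212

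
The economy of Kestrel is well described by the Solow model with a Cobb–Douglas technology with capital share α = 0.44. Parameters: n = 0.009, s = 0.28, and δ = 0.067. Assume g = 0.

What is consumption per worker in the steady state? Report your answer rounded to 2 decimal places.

c* = 2.01

At the steady state, Δk = 0, so s·k^α = (n + δ)·k.
Rearranging, k^(1−α) = s / (n + δ).
k^0.56 = 0.28 / (0.009 + 0.067) = 0.28 / 0.076 = 3.6842
k* = 3.6842^(1/0.56) ≈ 10.2642
y* = (k*)^α = 10.2642^0.44 ≈ 2.7860
c* = (1 − s)·y* = (1 − 0.28) × 2.7860 ≈ 2.0059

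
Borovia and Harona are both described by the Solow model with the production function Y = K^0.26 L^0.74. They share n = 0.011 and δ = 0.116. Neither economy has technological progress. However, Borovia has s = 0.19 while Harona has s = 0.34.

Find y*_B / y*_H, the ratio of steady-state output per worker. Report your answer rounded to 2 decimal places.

ratio ≈ 0.82

Steady-state y* = [s/(n + δ)]^(α/(1−α)), so the ratio is [ (s_B/(n + δ)_B) / (s_H/(n + δ)_H) ]^0.3514.
s_B/(n + δ)_B = 0.19/0.127 = 1.4961; s_H/(n + δ)_H = 0.34/0.127 = 2.6772.
Ratio = (1.4961/2.6772)^0.3514 = 0.5588^0.3514 ≈ 0.8151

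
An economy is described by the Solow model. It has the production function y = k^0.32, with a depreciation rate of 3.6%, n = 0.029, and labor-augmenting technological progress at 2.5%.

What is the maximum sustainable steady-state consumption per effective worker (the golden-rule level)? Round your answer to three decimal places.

c_gold ≈ 1.235

At the golden rule, f'(k) = n + g + δ, so α·k^(α−1) = n + g + δ and k_gold = (α/(n + g + δ))^(1/(1−α)).
k_gold = (0.32/0.090)^(1/0.68) = 3.5556^1.4706 ≈ 6.4591
c_gold = f(k_gold) − (n + g + δ)·k_gold = 1.8166 − 0.090×6.4591 ≈ 1.2353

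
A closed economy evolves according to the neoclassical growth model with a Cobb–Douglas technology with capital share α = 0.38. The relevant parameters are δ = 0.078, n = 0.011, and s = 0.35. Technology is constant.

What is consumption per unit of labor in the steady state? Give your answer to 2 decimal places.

In steady state, investment equals break-even investment: s·k^α = (n + δ)·k.
Dividing both sides by k: k^(1−α) = s / (n + δ).
k^0.62 = 0.35 / (0.011 + 0.078) = 0.35 / 0.089 = 3.9326
k* = 3.9326^(1/0.62) ≈ 9.1025
y* = (k*)^α = 9.1025^0.38 ≈ 2.3146
c* = (1 − s)·y* = (1 − 0.35) × 2.3146 ≈ 1.5045

c* ≈ 1.50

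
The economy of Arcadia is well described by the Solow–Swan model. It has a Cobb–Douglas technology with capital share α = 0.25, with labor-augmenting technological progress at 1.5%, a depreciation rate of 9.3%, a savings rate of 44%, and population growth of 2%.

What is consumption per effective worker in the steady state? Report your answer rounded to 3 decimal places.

At the steady state, Δk = 0, so s·k^α = (n + g + δ)·k.
Dividing both sides by k: k^(1−α) = s / (n + g + δ).
k^0.75 = 0.44 / (0.020 + 0.015 + 0.093) = 0.44 / 0.128 = 3.4375
k* = 3.4375^(1/0.75) ≈ 5.1879
y* = (k*)^α = 5.1879^0.25 ≈ 1.5092
c* = (1 − s)·y* = (1 − 0.44) × 1.5092 ≈ 0.8452

c* = 0.845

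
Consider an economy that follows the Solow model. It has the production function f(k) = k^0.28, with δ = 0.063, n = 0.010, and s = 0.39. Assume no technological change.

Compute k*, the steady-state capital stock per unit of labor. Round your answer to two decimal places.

At the steady state, Δk = 0, so s·k^α = (n + δ)·k.
Rearranging, k^(1−α) = s / (n + δ).
k^0.72 = 0.39 / (0.010 + 0.063) = 0.39 / 0.073 = 5.3425
k* = 5.3425^(1/0.72) ≈ 10.2508

k* = 10.25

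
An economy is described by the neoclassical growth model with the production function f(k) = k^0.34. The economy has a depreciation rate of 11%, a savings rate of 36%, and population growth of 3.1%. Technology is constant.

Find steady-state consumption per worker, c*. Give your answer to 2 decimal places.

c* ≈ 1.04

At the steady state, Δk = 0, so s·k^α = (n + δ)·k.
Rearranging, k^(1−α) = s / (n + δ).
k^0.66 = 0.36 / (0.031 + 0.110) = 0.36 / 0.141 = 2.5532
k* = 2.5532^(1/0.66) ≈ 4.1380
y* = (k*)^α = 4.1380^0.34 ≈ 1.6207
c* = (1 − s)·y* = (1 − 0.36) × 1.6207 ≈ 1.0372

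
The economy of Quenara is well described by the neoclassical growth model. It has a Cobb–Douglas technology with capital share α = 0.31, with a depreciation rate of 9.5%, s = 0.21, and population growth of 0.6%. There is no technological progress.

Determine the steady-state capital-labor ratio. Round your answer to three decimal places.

In steady state, investment equals break-even investment: s·k^α = (n + δ)·k.
Rearranging, k^(1−α) = s / (n + δ).
k^0.69 = 0.21 / (0.006 + 0.095) = 0.21 / 0.101 = 2.0792
k* = 2.0792^(1/0.69) ≈ 2.8888

k* = 2.889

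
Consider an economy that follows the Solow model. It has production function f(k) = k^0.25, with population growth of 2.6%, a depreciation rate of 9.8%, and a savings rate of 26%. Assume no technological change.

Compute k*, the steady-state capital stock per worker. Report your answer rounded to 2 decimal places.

k* = 2.68

In steady state, investment equals break-even investment: s·k^α = (n + δ)·k.
Rearranging, k^(1−α) = s / (n + δ).
k^0.75 = 0.26 / (0.026 + 0.098) = 0.26 / 0.124 = 2.0968
k* = 2.0968^(1/0.75) ≈ 2.6838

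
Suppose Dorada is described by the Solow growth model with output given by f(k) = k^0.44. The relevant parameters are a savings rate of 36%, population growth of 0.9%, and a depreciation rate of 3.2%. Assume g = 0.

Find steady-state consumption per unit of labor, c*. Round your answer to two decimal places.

At the steady state, Δk = 0, so s·k^α = (n + δ)·k.
Dividing both sides by k: k^(1−α) = s / (n + δ).
k^0.56 = 0.36 / (0.009 + 0.032) = 0.36 / 0.041 = 8.7805
k* = 8.7805^(1/0.56) ≈ 48.4012
y* = (k*)^α = 48.4012^0.44 ≈ 5.5123
c* = (1 − s)·y* = (1 − 0.36) × 5.5123 ≈ 3.5279

c* ≈ 3.53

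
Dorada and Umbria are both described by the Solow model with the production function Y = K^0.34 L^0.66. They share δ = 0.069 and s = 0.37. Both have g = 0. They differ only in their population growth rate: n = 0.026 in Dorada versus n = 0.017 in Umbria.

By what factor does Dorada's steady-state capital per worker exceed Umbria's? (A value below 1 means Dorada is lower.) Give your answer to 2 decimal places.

k*_D / k*_U ≈ 0.86

Steady-state k* = [s/(n + δ)]^(1/(1−α)), so the ratio is [ (s_D/(n + δ)_D) / (s_U/(n + δ)_U) ]^1.5152.
s_D/(n + δ)_D = 0.37/0.095 = 3.8947; s_U/(n + δ)_U = 0.37/0.086 = 4.3023.
Ratio = (3.8947/4.3023)^1.5152 = 0.9053^1.5152 ≈ 0.8601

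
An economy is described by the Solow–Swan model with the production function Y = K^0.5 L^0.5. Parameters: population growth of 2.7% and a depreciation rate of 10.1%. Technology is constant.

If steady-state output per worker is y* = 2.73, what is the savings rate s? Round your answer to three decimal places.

At the steady state, Δk = 0, so s·k^α = (n + δ)·k.
Since y* = [s/(n + δ)]^(α/(1−α)), we have s/(n + δ) = (y*)^((1−α)/α) = 2.73^1 = 2.7300.
Therefore s = 2.7300 × (n + δ) = 2.7300 × 0.128 = 0.3494.

s ≈ 0.349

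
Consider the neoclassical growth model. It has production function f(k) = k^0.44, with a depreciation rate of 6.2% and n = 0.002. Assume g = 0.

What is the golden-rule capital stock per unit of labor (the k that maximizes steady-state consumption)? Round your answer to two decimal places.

k_gold ≈ 31.27

The golden rule sets f'(k) = n + δ, i.e. α·k^(α−1) = n + δ.
So k^(1−α) = α / (n + δ) = 0.44 / 0.064 = 6.8750.
k_gold = 6.8750^(1/0.56) ≈ 31.2701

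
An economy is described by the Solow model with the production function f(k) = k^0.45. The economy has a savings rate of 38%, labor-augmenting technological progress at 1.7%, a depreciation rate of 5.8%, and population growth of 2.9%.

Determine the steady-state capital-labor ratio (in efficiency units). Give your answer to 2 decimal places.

Steady state requires s·f(k) = (n + g + δ)·k, i.e. s·k^α = (n + g + δ)·k.
Dividing both sides by k: k^(1−α) = s / (n + g + δ).
k^0.55 = 0.38 / (0.029 + 0.017 + 0.058) = 0.38 / 0.104 = 3.6538
k* = 3.6538^(1/0.55) ≈ 10.5481

k* ≈ 10.55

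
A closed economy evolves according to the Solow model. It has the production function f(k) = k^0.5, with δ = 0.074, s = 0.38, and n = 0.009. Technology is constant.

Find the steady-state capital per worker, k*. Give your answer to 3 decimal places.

In steady state, investment equals break-even investment: s·k^α = (n + δ)·k.
Dividing both sides by k: k^(1−α) = s / (n + δ).
k^0.5 = 0.38 / (0.009 + 0.074) = 0.38 / 0.083 = 4.5783
k* = 4.5783^(1/0.5) ≈ 20.9608

k* ≈ 20.961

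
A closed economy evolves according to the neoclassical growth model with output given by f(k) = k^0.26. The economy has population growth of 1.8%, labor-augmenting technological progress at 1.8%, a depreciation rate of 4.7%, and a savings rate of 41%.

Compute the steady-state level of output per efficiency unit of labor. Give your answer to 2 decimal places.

At the steady state, Δk = 0, so s·k^α = (n + g + δ)·k.
Rearranging, k^(1−α) = s / (n + g + δ).
k^0.74 = 0.41 / (0.018 + 0.018 + 0.047) = 0.41 / 0.083 = 4.9398
k* = 4.9398^(1/0.74) ≈ 8.6585
y* = (k*)^α = 8.6585^0.26 ≈ 1.7528

y* ≈ 1.75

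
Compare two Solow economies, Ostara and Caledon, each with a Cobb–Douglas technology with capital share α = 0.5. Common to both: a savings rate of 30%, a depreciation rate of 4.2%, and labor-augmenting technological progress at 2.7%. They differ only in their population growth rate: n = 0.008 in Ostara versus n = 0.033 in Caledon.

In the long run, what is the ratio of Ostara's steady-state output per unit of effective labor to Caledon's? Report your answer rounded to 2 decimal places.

Steady-state y* = [s/(n + g + δ)]^(α/(1−α)), so the ratio is [ (s_O/(n + g + δ)_O) / (s_C/(n + g + δ)_C) ]^1.
s_O/(n + g + δ)_O = 0.30/0.077 = 3.8961; s_C/(n + g + δ)_C = 0.30/0.102 = 2.9412.
Ratio = (3.8961/2.9412)^1 = 1.3247^1 ≈ 1.3247

ratio ≈ 1.32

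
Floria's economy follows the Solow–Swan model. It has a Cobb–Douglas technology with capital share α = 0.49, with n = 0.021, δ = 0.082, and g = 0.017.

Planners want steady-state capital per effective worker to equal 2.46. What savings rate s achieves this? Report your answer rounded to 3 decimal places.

In steady state, investment equals break-even investment: s·k^α = (n + g + δ)·k.
So s / (n + g + δ) = (k*)^(1−α) = 2.46^0.51 = 1.5826.
Therefore s = 1.5826 × (n + g + δ) = 1.5826 × 0.120 = 0.1899.

s ≈ 0.190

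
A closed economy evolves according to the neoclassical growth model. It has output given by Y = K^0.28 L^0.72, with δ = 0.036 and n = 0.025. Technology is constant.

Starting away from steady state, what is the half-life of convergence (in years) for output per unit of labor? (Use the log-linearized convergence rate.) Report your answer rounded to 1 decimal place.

half-life ≈ 15.8 years

Near the steady state the convergence rate is λ = (1 − α)(n + δ).
λ = (1 − 0.28) × 0.061 = 0.72 × 0.061 = 0.04392
Half-life = ln 2 / λ = 0.6931 / 0.04392 ≈ 15.78 years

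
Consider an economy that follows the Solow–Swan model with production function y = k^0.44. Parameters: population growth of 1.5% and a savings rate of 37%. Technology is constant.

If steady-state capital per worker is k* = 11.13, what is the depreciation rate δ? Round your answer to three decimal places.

δ ≈ 0.081

Steady state requires s·f(k) = (n + δ)·k, i.e. s·k^α = (n + δ)·k.
So s / (n + δ) = (k*)^(1−α) = 11.13^0.56 = 3.8551.
Therefore n + δ = s / 3.8551 = 0.37 / 3.8551 = 0.0960, so δ = 0.0960 − 0.015 = 0.0810.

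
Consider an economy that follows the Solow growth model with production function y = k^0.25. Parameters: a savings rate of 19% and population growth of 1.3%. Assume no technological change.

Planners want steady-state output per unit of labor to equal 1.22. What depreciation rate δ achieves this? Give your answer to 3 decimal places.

δ ≈ 0.092

Steady state requires s·f(k) = (n + δ)·k, i.e. s·k^α = (n + δ)·k.
Since y* = [s/(n + δ)]^(α/(1−α)), we have s/(n + δ) = (y*)^((1−α)/α) = 1.22^3 = 1.8158.
Therefore n + δ = s / 1.8158 = 0.19 / 1.8158 = 0.1046, so δ = 0.1046 − 0.013 = 0.0916.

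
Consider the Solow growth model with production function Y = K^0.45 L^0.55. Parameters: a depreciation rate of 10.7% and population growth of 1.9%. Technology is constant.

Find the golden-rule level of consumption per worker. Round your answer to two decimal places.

At the golden rule, f'(k) = n + δ, so α·k^(α−1) = n + δ and k_gold = (α/(n + δ))^(1/(1−α)).
k_gold = (0.45/0.126)^(1/0.55) = 3.5714^1.8182 ≈ 10.1198
c_gold = f(k_gold) − (n + δ)·k_gold = 2.8335 − 0.126×10.1198 ≈ 1.5584

c_gold ≈ 1.56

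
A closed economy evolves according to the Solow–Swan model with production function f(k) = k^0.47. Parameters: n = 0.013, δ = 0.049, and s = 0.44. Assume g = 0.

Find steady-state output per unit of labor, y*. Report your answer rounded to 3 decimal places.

y* = 5.685

In steady state, investment equals break-even investment: s·k^α = (n + δ)·k.
Rearranging, k^(1−α) = s / (n + δ).
k^0.53 = 0.44 / (0.013 + 0.049) = 0.44 / 0.062 = 7.0968
k* = 7.0968^(1/0.53) ≈ 40.3440
y* = (k*)^α = 40.3440^0.47 ≈ 5.6848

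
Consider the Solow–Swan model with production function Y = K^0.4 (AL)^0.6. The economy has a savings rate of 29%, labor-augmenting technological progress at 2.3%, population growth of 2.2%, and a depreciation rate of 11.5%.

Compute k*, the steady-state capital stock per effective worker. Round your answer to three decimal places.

At the steady state, Δk = 0, so s·k^α = (n + g + δ)·k.
Rearranging, k^(1−α) = s / (n + g + δ).
k^0.6 = 0.29 / (0.022 + 0.023 + 0.115) = 0.29 / 0.160 = 1.8125
k* = 1.8125^(1/0.6) ≈ 2.6944

k* = 2.694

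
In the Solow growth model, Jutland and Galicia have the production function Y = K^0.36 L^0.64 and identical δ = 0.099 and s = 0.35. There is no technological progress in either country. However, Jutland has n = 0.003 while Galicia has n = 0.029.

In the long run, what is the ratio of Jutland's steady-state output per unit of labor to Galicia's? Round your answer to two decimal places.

y*_J / y*_G ≈ 1.14

Steady-state y* = [s/(n + δ)]^(α/(1−α)), so the ratio is [ (s_J/(n + δ)_J) / (s_G/(n + δ)_G) ]^0.5625.
s_J/(n + δ)_J = 0.35/0.102 = 3.4314; s_G/(n + δ)_G = 0.35/0.128 = 2.7344.
Ratio = (3.4314/2.7344)^0.5625 = 1.2549^0.5625 ≈ 1.1362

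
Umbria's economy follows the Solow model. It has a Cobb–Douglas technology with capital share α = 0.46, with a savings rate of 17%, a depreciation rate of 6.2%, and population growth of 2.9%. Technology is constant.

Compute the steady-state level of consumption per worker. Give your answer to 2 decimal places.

c* ≈ 1.41

Steady state requires s·f(k) = (n + δ)·k, i.e. s·k^α = (n + δ)·k.
Rearranging, k^(1−α) = s / (n + δ).
k^0.54 = 0.17 / (0.029 + 0.062) = 0.17 / 0.091 = 1.8681
k* = 1.8681^(1/0.54) ≈ 3.1812
y* = (k*)^α = 3.1812^0.46 ≈ 1.7029
c* = (1 − s)·y* = (1 − 0.17) × 1.7029 ≈ 1.4134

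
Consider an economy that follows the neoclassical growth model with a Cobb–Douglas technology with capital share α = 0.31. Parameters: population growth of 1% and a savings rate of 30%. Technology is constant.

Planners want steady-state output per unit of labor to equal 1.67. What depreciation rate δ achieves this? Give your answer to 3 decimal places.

δ ≈ 0.086

In steady state, investment equals break-even investment: s·k^α = (n + δ)·k.
Since y* = [s/(n + δ)]^(α/(1−α)), we have s/(n + δ) = (y*)^((1−α)/α) = 1.67^2.2258 = 3.1313.
Therefore n + δ = s / 3.1313 = 0.30 / 3.1313 = 0.0958, so δ = 0.0958 − 0.010 = 0.0858.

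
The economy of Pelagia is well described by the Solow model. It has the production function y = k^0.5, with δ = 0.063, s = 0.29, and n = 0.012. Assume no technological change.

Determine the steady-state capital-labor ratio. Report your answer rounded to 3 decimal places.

Steady state requires s·f(k) = (n + δ)·k, i.e. s·k^α = (n + δ)·k.
Rearranging, k^(1−α) = s / (n + δ).
k^0.5 = 0.29 / (0.012 + 0.063) = 0.29 / 0.075 = 3.8667
k* = 3.8667^(1/0.5) ≈ 14.9514

k* ≈ 14.951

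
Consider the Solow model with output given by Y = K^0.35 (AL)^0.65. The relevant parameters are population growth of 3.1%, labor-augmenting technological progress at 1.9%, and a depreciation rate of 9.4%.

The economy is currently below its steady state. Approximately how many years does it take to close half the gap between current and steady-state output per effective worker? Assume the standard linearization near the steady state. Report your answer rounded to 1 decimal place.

Near the steady state the convergence rate is λ = (1 − α)(n + g + δ).
λ = (1 − 0.35) × 0.144 = 0.65 × 0.144 = 0.0936
Half-life = ln 2 / λ = 0.6931 / 0.0936 ≈ 7.40 years

about 7.4 years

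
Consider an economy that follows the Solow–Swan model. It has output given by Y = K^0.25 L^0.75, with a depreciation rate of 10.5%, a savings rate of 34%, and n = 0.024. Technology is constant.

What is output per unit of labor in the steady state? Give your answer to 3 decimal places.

At the steady state, Δk = 0, so s·k^α = (n + δ)·k.
Rearranging, k^(1−α) = s / (n + δ).
k^0.75 = 0.34 / (0.024 + 0.105) = 0.34 / 0.129 = 2.6357
k* = 2.6357^(1/0.75) ≈ 3.6408
y* = (k*)^α = 3.6408^0.25 ≈ 1.3813

y* ≈ 1.381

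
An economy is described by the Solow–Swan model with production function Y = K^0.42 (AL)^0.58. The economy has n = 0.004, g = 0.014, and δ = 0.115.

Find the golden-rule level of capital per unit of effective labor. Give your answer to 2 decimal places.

k_gold ≈ 7.26

The golden rule sets f'(k) = n + g + δ, i.e. α·k^(α−1) = n + g + δ.
So k^(1−α) = α / (n + g + δ) = 0.42 / 0.133 = 3.1579.
k_gold = 3.1579^(1/0.58) ≈ 7.2616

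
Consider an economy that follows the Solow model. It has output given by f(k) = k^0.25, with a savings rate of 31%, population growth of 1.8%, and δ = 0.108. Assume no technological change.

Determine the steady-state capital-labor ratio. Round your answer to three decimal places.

k* = 3.321

At the steady state, Δk = 0, so s·k^α = (n + δ)·k.
Rearranging, k^(1−α) = s / (n + δ).
k^0.75 = 0.31 / (0.018 + 0.108) = 0.31 / 0.126 = 2.4603
k* = 2.4603^(1/0.75) ≈ 3.3214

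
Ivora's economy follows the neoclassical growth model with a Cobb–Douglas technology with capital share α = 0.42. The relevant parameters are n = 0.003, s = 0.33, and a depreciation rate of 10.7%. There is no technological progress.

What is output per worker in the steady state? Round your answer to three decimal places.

y* = 2.216

At the steady state, Δk = 0, so s·k^α = (n + δ)·k.
Dividing both sides by k: k^(1−α) = s / (n + δ).
k^0.58 = 0.33 / (0.003 + 0.107) = 0.33 / 0.110 = 3.0000
k* = 3.0000^(1/0.58) ≈ 6.6470
y* = (k*)^α = 6.6470^0.42 ≈ 2.2157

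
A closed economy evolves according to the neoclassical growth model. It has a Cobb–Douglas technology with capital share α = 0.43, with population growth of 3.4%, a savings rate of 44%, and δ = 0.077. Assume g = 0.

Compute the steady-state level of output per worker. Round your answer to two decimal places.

At the steady state, Δk = 0, so s·k^α = (n + δ)·k.
Dividing both sides by k: k^(1−α) = s / (n + δ).
k^0.57 = 0.44 / (0.034 + 0.077) = 0.44 / 0.111 = 3.9640
k* = 3.9640^(1/0.57) ≈ 11.2036
y* = (k*)^α = 11.2036^0.43 ≈ 2.8263

y* = 2.83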